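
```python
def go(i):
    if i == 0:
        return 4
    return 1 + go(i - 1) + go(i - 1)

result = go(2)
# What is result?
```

go(i) = 1 + 2·go(i-1), go(0)=4. Closed form: (4+1)·2^2 - 1 = 19.

Answer: 19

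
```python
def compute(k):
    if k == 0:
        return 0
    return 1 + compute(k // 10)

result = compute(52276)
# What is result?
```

Count of digits of 52276: 5

Answer: 5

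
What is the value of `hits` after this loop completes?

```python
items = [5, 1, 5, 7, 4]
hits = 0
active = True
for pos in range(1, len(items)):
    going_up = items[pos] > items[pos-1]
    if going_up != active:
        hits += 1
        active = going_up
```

Count direction changes in [5, 1, 5, 7, 4]
`hits` takes the values: 0 → 1 → 2 → 3

Answer: 3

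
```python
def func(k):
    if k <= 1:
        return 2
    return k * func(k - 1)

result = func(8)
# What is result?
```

func(8) = 8 * 7 * 6 * 5 * 4 * 3 * 2 * 2 = 80640

Answer: 80640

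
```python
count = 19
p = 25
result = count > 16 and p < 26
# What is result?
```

Trace:
`count = 19` → count = 19
`p = 25` → p = 25
`result = count > 16 and p < 26` → result = True
So result = True

Answer: True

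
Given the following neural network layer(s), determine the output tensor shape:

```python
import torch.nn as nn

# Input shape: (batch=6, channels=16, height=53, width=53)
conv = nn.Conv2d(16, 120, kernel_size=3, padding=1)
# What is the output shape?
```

Input: (6, 16, 53, 53) -> Output: (6, 120, 53, 53)

Answer: (6, 120, 53, 53)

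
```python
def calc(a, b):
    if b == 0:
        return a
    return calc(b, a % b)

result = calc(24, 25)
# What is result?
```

calc(24, 25) -> calc(25, 24) -> calc(24, 1) -> calc(1, 0) -> 1

Answer: 1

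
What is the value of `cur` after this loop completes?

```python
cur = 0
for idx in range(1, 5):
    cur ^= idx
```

XOR of 1 to 4
`cur` takes the values: 0 → 1 → 3 → 0 → 4

Answer: 4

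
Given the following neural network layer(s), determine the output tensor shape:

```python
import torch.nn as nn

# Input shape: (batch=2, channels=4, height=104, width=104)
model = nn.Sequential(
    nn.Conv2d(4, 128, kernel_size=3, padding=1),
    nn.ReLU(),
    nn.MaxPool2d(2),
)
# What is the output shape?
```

Input: (2, 4, 104, 104) -> after Conv2d: (2, 128, 104, 104) -> after ReLU: (2, 128, 104, 104) -> Output: (2, 128, 52, 52)

Answer: (2, 128, 52, 52)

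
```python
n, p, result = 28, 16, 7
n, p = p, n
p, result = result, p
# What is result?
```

Trace:
`n, p, result = 28, 16, 7` → n = 28; p = 16; result = 7
`n, p = p, n` → n = 16; p = 28
`p, result = result, p` → p = 7; result = 28
So result = 28

Answer: 28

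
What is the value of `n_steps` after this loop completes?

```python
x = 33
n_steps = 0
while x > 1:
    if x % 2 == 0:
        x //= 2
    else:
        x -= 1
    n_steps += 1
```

Steps to reduce 33 to 1
`n_steps` takes the values: 0 → 1 → 2 → 3 → 4 → 5 → 6

Answer: 6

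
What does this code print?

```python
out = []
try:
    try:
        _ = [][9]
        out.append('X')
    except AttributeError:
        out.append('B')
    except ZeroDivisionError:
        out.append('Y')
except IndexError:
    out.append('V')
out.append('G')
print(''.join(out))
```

Execution trace: 'V' (outer except IndexError) → 'G' (after the try/except). Output: VG

Answer: VG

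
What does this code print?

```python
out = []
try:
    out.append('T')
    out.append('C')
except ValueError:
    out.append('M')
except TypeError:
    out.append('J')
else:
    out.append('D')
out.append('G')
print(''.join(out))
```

Execution trace: 'T' (try body) → 'C' (try body, no exception) → 'D' (else) → 'G' (after the try/except). Output: TCDG

Answer: TCDG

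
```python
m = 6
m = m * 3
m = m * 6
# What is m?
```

Trace:
`m = 6` → m = 6
`m = m * 3` → m = 18
`m = m * 6` → m = 108
So m = 108

Answer: 108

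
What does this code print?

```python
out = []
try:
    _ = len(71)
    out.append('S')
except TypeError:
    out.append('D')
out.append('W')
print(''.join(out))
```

Execution trace: 'D' (except TypeError) → 'W' (after the try/except). Output: DW

Answer: DW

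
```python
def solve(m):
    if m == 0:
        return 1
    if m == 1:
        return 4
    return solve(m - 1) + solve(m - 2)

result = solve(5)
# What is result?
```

Build up from base cases: solve(0)=1, solve(1)=4, solve(2)=5, solve(3)=9, solve(4)=14, solve(5)=23

Answer: 23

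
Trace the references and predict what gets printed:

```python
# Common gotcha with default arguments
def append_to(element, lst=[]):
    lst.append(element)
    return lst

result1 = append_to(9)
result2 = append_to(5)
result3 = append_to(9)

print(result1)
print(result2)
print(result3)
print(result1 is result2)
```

Key concept: mutable default argument gotcha.
Step by step:
`result1 = append_to(9)` → result1 = [9]
`result2 = append_to(5)` → result1 = [9, 5] (same object as result2); result2 = [9, 5] (same object as result1)
`result3 = append_to(9)` → result1 = [9, 5, 9] (same object as result2, result3); result2 = [9, 5, 9] (same object as result1, result3); result3 = [9, 5, 9] (same object as result1, result2)
`print(result1)` → prints [9, 5, 9]
`print(result2)` → prints [9, 5, 9]
`print(result3)` → prints [9, 5, 9]
`print(result1 is result2)` → prints True

Answer:
[9, 5, 9]
[9, 5, 9]
[9, 5, 9]
True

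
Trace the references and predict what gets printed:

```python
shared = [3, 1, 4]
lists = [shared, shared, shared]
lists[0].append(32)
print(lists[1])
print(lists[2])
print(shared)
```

Key concept: list of same reference.
Step by step:
`shared = [3, 1, 4]` → shared = [3, 1, 4]
`lists = [shared, shared, shared]` → lists = [[3, 1, 4], [3, 1, 4], [3, 1, 4]]
`lists[0].append(32)` → shared = [3, 1, 4, 32]; lists = [[3, 1, 4, 32], [3, 1, 4, 32], [3, 1, 4, 32]]
`print(lists[1])` → prints [3, 1, 4, 32]
`print(lists[2])` → prints [3, 1, 4, 32]
`print(shared)` → prints [3, 1, 4, 32]

Answer:
[3, 1, 4, 32]
[3, 1, 4, 32]
[3, 1, 4, 32]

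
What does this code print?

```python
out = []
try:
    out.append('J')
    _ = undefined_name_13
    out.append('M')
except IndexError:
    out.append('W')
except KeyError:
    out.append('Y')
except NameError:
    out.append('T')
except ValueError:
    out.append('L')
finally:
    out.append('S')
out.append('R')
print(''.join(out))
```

Execution trace: 'J' (try body) → 'T' (except NameError) → 'S' (finally) → 'R' (after the try/except). Output: JTSR

Answer: JTSR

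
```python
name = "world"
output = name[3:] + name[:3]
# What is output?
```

Trace:
`name = "world"` → name = 'world'
`output = name[3:] + name[:3]` → output = 'ldwor'
So output = 'ldwor'

Answer: 'ldwor'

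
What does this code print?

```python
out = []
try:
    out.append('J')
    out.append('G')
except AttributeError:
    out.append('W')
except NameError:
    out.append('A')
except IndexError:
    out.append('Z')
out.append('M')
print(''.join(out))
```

Execution trace: 'J' (try body) → 'G' (try body, no exception) → 'M' (after the try/except). Output: JGM

Answer: JGM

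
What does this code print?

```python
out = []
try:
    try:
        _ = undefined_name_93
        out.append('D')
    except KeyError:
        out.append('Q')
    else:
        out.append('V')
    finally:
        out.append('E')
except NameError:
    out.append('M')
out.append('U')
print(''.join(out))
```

Execution trace: 'E' (inner finally) → 'M' (outer except NameError) → 'U' (after the try/except). Output: EMU

Answer: EMU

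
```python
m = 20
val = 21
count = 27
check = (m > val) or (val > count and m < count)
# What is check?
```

Trace:
`m = 20` → m = 20
`val = 21` → val = 21
`count = 27` → count = 27
`check = (m > val) or (val > count and m < count)` → check = False
So check = False

Answer: False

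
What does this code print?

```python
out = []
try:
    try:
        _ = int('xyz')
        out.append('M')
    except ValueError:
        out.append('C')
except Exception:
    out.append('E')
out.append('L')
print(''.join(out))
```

Execution trace: 'C' (inner except ValueError) → 'L' (after the try/except). Output: CL

Answer: CL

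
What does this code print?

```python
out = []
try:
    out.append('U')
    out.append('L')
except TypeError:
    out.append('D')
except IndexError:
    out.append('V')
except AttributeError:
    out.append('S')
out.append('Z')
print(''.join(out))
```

Execution trace: 'U' (try body) → 'L' (try body, no exception) → 'Z' (after the try/except). Output: ULZ

Answer: ULZ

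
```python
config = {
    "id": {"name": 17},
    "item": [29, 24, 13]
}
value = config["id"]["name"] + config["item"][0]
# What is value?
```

Trace:
`config = { ...` → config = {'id': {'name': 17}, 'item': [29, 24, 13]}
`value = config["id"]["name"] + config["item"][0]` → value = 46
So value = 46

Answer: 46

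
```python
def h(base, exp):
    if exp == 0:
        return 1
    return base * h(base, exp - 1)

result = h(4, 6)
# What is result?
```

h(4, 6) = 4 * 4 * 4 * 4 * 4 * 4 = 4096

Answer: 4096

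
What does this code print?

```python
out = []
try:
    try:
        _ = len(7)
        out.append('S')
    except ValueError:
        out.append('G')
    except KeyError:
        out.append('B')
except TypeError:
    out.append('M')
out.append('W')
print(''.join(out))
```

Execution trace: 'M' (outer except TypeError) → 'W' (after the try/except). Output: MW

Answer: MW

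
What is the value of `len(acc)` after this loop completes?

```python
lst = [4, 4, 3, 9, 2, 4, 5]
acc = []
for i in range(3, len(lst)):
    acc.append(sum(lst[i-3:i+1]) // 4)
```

Number of 4-element averages
`acc` takes the values: [] → [5] → [5, 4] → [5, 4, 4] → [5, 4, 4, 5]
So `len(acc)` = 4

Answer: 4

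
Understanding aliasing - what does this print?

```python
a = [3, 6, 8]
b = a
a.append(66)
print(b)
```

Key concept: basic list aliasing.
Step by step:
`a = [3, 6, 8]` → a = [3, 6, 8]
`b = a` → b = [3, 6, 8] (same object as a)
`a.append(66)` → a = [3, 6, 8, 66] (same object as b); b = [3, 6, 8, 66] (same object as a)
`print(b)` → prints [3, 6, 8, 66]

Answer: [3, 6, 8, 66]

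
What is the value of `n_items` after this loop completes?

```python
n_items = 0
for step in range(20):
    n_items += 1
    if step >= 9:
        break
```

Loop breaks when step reaches 9, n_items is 10
`n_items` takes the values: 0 → 1 → 2 → 3 → 4 → 5 → 6 → 7 → 8 → 9 → 10

Answer: 10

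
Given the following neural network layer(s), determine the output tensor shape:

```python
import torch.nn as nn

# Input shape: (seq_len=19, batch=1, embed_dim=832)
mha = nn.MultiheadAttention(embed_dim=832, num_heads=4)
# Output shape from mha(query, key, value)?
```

Input: (19, 1, 832) -> Output: (19, 1, 832)

Answer: (19, 1, 832)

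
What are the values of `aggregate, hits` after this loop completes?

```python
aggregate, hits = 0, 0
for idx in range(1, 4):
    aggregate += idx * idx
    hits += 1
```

Sum of squares and count
`aggregate, hits` takes the values: (0, 0) → (1, 0) → (1, 1) → (5, 1) → (5, 2) → (14, 2) → (14, 3)

Answer: 14, 3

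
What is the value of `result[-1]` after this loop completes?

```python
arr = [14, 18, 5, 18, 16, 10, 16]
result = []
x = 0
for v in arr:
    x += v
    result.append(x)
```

Cumulative sum ends at 97
`result` takes the values: [] → [14] → [14, 32] → [14, 32, 37] → [14, 32, 37, 55] → [14, 32, 37, 55, 71] → [14, 32, 37, 55, 71, 81] → [14, 32, 37, 55, 71, 81, 97]
So `result[-1]` = 97

Answer: 97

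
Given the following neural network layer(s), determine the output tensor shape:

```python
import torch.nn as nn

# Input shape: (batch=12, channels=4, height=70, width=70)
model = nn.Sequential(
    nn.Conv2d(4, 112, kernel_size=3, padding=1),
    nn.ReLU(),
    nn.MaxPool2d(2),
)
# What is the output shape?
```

Input: (12, 4, 70, 70) -> after Conv2d: (12, 112, 70, 70) -> after ReLU: (12, 112, 70, 70) -> Output: (12, 112, 35, 35)

Answer: (12, 112, 35, 35)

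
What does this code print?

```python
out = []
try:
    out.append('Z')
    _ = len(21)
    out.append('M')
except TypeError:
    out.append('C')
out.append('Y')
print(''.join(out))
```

Execution trace: 'Z' (try body) → 'C' (except TypeError) → 'Y' (after the try/except). Output: ZCY

Answer: ZCY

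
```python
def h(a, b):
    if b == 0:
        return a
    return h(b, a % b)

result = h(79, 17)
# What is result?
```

h(79, 17) -> h(17, 11) -> h(11, 6) -> h(6, 5) -> h(5, 1) -> h(1, 0) -> 1

Answer: 1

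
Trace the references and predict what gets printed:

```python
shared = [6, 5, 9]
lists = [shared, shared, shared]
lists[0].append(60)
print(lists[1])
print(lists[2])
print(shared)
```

Key concept: list of same reference.
Step by step:
`shared = [6, 5, 9]` → shared = [6, 5, 9]
`lists = [shared, shared, shared]` → lists = [[6, 5, 9], [6, 5, 9], [6, 5, 9]]
`lists[0].append(60)` → shared = [6, 5, 9, 60]; lists = [[6, 5, 9, 60], [6, 5, 9, 60], [6, 5, 9, 60]]
`print(lists[1])` → prints [6, 5, 9, 60]
`print(lists[2])` → prints [6, 5, 9, 60]
`print(shared)` → prints [6, 5, 9, 60]

Answer:
[6, 5, 9, 60]
[6, 5, 9, 60]
[6, 5, 9, 60]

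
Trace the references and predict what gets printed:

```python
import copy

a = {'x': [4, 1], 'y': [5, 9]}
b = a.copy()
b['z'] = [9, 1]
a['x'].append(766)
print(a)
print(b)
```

Key concept: shallow copy of dict with mutable values.
Step by step:
`a = {'x': [4, 1], 'y': [5, 9]}` → a = {'x': [4, 1], 'y': [5, 9]}
`b = a.copy()` → b = {'x': [4, 1], 'y': [5, 9]}
`b['z'] = [9, 1]` → b = {'x': [4, 1], 'y': [5, 9], 'z': [9, 1]}
`a['x'].append(766)` → a = {'x': [4, 1, 766], 'y': [5, 9]}; b = {'x': [4, 1, 766], 'y': [5, 9], 'z': [9, 1]}
`print(a)` → prints {'x': [4, 1, 766], 'y': [5, 9]}
`print(b)` → prints {'x': [4, 1, 766], 'y': [5, 9], 'z': [9, 1]}

Answer:
{'x': [4, 1, 766], 'y': [5, 9]}
{'x': [4, 1, 766], 'y': [5, 9], 'z': [9, 1]}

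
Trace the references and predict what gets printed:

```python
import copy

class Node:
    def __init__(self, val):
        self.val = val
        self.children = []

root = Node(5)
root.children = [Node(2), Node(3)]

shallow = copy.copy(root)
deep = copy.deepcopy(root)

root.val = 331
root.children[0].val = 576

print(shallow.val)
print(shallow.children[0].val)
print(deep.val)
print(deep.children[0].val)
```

Key concept: deep copy with custom objects.
Step by step:
`root = Node(5)` → root = Node(val=5, children=[])
`root.children = [Node(2), Node(3)]` → root = Node(val=5, children=[Node(val=2, children=[]), Node(val=3, children=[])])
`shallow = copy.copy(root)` → shallow = Node(val=5, children=[Node(val=2, children=[]), Node(val=3, children=[])])
`deep = copy.deepcopy(root)` → deep = Node(val=5, children=[Node(val=2, children=[]), Node(val=3, children=[])])
`root.val = 331` → root = Node(val=331, children=[Node(val=2, children=[]), Node(val=3, children=[])])
`root.children[0].val = 576` → root = Node(val=331, children=[Node(val=576, children=[]), Node(val=3, children=[])]); shallow = Node(val=5, children=[Node(val=576, children=[]), Node(val=3, children=[])])
`print(shallow.val)` → prints 5
`print(shallow.children[0].val)` → prints 576
`print(deep.val)` → prints 5
`print(deep.children[0].val)` → prints 2

Answer:
5
576
5
2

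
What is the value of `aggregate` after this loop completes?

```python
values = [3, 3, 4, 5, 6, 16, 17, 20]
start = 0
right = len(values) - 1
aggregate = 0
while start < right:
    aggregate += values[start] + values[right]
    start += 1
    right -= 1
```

Sum of pairs from ends
`aggregate` takes the values: 0 → 23 → 43 → 63 → 74

Answer: 74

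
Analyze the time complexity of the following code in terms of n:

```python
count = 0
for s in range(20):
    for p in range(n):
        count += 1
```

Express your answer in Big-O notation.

Each loop level contributes: 1 × n. Multiplying the contributions gives O(n).

Answer: O(n)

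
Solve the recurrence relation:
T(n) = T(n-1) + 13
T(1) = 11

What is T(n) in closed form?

Unrolling: T(n) = T(1) + 13·(n-1) = 11 + 13(n-1) = 13n - 2.

Answer: T(n) = 13n - 2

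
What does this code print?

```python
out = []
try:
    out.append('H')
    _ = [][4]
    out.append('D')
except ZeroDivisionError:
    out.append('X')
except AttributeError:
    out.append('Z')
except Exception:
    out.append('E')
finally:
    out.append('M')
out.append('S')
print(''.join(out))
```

Execution trace: 'H' (try body) → 'E' (except Exception) → 'M' (finally) → 'S' (after the try/except). Output: HEMS

Answer: HEMS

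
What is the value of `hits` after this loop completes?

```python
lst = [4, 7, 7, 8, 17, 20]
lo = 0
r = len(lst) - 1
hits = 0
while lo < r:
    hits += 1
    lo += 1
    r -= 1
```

Iterations until pointers meet (list length 6)
`hits` takes the values: 0 → 1 → 2 → 3

Answer: 3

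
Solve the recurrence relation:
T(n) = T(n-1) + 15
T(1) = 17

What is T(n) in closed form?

Unrolling: T(n) = T(1) + 15·(n-1) = 17 + 15(n-1) = 15n + 2.

Answer: T(n) = 15n + 2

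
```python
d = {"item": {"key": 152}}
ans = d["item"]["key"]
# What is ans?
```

Trace:
`d = {"item": {"key": 152}}` → d = {'item': {'key': 152}}
`ans = d["item"]["key"]` → ans = 152
So ans = 152

Answer: 152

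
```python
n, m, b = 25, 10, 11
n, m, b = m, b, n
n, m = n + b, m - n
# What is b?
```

Trace:
`n, m, b = 25, 10, 11` → n = 25; m = 10; b = 11
`n, m, b = m, b, n` → n = 10; m = 11; b = 25
`n, m = n + b, m - n` → n = 35; m = 1
So b = 25

Answer: 25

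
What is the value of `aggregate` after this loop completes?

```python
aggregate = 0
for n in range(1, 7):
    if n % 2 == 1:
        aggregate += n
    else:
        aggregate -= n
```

Add odd, subtract even
`aggregate` takes the values: 0 → 1 → -1 → 2 → -2 → 3 → -3

Answer: -3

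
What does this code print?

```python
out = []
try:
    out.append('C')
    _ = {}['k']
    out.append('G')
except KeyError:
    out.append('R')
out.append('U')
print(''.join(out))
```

Execution trace: 'C' (try body) → 'R' (except KeyError) → 'U' (after the try/except). Output: CRU

Answer: CRU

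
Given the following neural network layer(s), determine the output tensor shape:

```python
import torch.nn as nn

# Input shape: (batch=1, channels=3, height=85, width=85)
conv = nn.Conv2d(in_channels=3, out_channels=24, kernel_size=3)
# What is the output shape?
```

Input: (1, 3, 85, 85) -> Output: (1, 24, 83, 83)

Answer: (1, 24, 83, 83)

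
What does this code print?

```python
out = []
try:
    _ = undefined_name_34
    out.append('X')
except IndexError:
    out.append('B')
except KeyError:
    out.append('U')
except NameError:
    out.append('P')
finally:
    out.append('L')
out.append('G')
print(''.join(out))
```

Execution trace: 'P' (except NameError) → 'L' (finally) → 'G' (after the try/except). Output: PLG

Answer: PLG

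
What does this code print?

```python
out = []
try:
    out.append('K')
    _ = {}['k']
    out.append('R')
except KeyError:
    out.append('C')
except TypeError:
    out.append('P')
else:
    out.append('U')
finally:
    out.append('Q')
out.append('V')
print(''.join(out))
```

Execution trace: 'K' (try body) → 'C' (except KeyError) → 'Q' (finally) → 'V' (after the try/except). Output: KCQV

Answer: KCQV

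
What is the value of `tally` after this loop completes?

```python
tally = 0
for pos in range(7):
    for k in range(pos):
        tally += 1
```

Triangle number: 0+1+2+...+6
`tally` takes the values: 0 → 1 → 2 → 3 → 4 → 5 → 6 → 7 → 8 → 9 → 10 → 11 → 12 → 13 → 14 → 15 → 16 → 17 → 18 → 19 → 20 → 21

Answer: 21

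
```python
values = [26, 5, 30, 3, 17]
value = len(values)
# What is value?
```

Trace:
`values = [26, 5, 30, 3, 17]` → values = [26, 5, 30, 3, 17]
`value = len(values)` → value = 5
So value = 5

Answer: 5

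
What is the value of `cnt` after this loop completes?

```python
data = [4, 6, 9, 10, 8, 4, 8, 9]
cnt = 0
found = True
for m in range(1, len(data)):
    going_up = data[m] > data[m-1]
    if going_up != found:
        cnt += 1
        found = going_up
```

Count direction changes in [4, 6, 9, 10, 8, 4, 8, 9]
`cnt` takes the values: 0 → 1 → 2

Answer: 2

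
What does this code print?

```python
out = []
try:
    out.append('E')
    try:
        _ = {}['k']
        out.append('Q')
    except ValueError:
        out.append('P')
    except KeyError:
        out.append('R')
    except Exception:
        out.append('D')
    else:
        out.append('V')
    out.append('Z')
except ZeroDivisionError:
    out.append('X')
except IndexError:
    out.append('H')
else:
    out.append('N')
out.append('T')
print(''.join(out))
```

Execution trace: 'E' (try body) → 'R' (inner except KeyError) → 'Z' (try body, no exception) → 'N' (else) → 'T' (after the try/except). Output: ERZNT

Answer: ERZNT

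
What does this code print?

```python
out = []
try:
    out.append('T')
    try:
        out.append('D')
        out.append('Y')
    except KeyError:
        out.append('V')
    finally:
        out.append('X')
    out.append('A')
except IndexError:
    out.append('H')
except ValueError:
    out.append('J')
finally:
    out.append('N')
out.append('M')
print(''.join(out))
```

Execution trace: 'T' (try body) → 'D' (inner try body) → 'Y' (inner try body, no exception) → 'X' (inner finally) → 'A' (try body, no exception) → 'N' (finally) → 'M' (after the try/except). Output: TDYXANM

Answer: TDYXANM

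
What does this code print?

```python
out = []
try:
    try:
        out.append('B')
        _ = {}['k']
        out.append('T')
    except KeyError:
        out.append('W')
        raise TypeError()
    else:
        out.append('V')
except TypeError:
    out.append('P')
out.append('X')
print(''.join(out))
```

Execution trace: 'B' (inner try body) → 'W' (inner except KeyError) → 'P' (outer except TypeError) → 'X' (after the try/except). Output: BWPX

Answer: BWPX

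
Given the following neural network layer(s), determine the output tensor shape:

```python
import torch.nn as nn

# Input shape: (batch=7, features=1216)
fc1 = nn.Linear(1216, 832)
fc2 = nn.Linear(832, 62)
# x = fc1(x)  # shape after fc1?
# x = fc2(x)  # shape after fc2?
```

Input: (7, 1216) -> after fc1: (7, 832) -> Output: (7, 62)

Answer: (7, 62)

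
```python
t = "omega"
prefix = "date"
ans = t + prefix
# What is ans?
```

Trace:
`t = "omega"` → t = 'omega'
`prefix = "date"` → prefix = 'date'
`ans = t + prefix` → ans = 'omegadate'
So ans = 'omegadate'

Answer: 'omegadate'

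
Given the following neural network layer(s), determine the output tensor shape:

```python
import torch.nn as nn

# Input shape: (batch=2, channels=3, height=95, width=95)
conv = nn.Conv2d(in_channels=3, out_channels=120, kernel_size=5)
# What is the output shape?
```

Input: (2, 3, 95, 95) -> Output: (2, 120, 91, 91)

Answer: (2, 120, 91, 91)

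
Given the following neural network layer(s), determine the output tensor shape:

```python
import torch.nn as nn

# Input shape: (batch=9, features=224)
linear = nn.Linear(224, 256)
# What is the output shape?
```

Input: (9, 224) -> Output: (9, 256)

Answer: (9, 256)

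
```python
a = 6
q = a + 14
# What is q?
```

Trace:
`a = 6` → a = 6
`q = a + 14` → q = 20
So q = 20

Answer: 20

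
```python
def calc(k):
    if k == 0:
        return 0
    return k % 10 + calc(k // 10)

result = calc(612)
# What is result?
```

Sum of digits of 612: 2 + 1 + 6 = 9

Answer: 9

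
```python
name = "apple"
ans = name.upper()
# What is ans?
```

Trace:
`name = "apple"` → name = 'apple'
`ans = name.upper()` → ans = 'APPLE'
So ans = 'APPLE'

Answer: 'APPLE'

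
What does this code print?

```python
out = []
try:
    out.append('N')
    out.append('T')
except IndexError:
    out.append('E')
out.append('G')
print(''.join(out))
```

Execution trace: 'N' (try body) → 'T' (try body, no exception) → 'G' (after the try/except). Output: NTG

Answer: NTG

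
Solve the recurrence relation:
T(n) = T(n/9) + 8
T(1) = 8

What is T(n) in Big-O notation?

Each step divides n by 9 and adds 8. After log_9(n) steps we reach T(1)=8. So T(n) = 8·log_9(n) + 8 = O(log n).

Answer: O(log n)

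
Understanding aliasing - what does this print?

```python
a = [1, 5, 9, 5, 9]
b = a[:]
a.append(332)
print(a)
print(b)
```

Key concept: slice [:] creates copy.
Step by step:
`a = [1, 5, 9, 5, 9]` → a = [1, 5, 9, 5, 9]
`b = a[:]` → b = [1, 5, 9, 5, 9]
`a.append(332)` → a = [1, 5, 9, 5, 9, 332]
`print(a)` → prints [1, 5, 9, 5, 9, 332]
`print(b)` → prints [1, 5, 9, 5, 9]

Answer:
[1, 5, 9, 5, 9, 332]
[1, 5, 9, 5, 9]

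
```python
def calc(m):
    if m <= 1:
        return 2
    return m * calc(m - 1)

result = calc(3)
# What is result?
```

calc(3) = 3 * 2 * 2 = 12

Answer: 12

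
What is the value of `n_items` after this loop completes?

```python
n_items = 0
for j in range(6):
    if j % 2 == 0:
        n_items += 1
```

Count numbers divisible by 2 in range(6)
`n_items` takes the values: 0 → 1 → 2 → 3

Answer: 3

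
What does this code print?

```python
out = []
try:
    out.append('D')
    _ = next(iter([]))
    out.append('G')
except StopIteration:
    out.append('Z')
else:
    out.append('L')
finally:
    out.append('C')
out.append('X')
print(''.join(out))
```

Execution trace: 'D' (try body) → 'Z' (except StopIteration) → 'C' (finally) → 'X' (after the try/except). Output: DZCX

Answer: DZCX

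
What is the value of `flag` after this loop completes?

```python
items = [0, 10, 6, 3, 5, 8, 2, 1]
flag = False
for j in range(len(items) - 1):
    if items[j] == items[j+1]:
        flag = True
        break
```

Check consecutive duplicates in [0, 10, 6, 3, 5, 8, 2, 1]
`flag` takes the values: False

Answer: False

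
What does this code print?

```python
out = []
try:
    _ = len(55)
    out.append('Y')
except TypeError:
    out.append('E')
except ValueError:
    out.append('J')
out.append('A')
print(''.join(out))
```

Execution trace: 'E' (except TypeError) → 'A' (after the try/except). Output: EA

Answer: EA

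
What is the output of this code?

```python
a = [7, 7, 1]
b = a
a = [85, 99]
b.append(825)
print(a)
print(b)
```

Key concept: rebinding vs mutation: a is rebound to a new list, b still points at the original.
Step by step:
`a = [7, 7, 1]` → a = [7, 7, 1]
`b = a` → b = [7, 7, 1] (same object as a)
`a = [85, 99]` → a = [85, 99]
`b.append(825)` → b = [7, 7, 1, 825]
`print(a)` → prints [85, 99]
`print(b)` → prints [7, 7, 1, 825]

Answer:
[85, 99]
[7, 7, 1, 825]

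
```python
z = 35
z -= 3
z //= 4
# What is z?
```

Trace:
`z = 35` → z = 35
`z -= 3` → z = 32
`z //= 4` → z = 8
So z = 8

Answer: 8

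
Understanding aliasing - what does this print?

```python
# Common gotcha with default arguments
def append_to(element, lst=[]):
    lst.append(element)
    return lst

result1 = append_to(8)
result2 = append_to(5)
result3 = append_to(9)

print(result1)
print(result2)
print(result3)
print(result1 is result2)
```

Key concept: mutable default argument gotcha.
Step by step:
`result1 = append_to(8)` → result1 = [8]
`result2 = append_to(5)` → result1 = [8, 5] (same object as result2); result2 = [8, 5] (same object as result1)
`result3 = append_to(9)` → result1 = [8, 5, 9] (same object as result2, result3); result2 = [8, 5, 9] (same object as result1, result3); result3 = [8, 5, 9] (same object as result1, result2)
`print(result1)` → prints [8, 5, 9]
`print(result2)` → prints [8, 5, 9]
`print(result3)` → prints [8, 5, 9]
`print(result1 is result2)` → prints True

Answer:
[8, 5, 9]
[8, 5, 9]
[8, 5, 9]
True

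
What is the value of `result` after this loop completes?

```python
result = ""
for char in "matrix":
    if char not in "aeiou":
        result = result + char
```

Remove vowels from 'matrix'
`result` takes the values: "" → "m" → "mt" → "mtr" → "mtrx"

Answer: "mtrx"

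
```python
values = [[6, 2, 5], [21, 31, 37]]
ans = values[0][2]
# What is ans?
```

Trace:
`values = [[6, 2, 5], [21, 31, 37]]` → values = [[6, 2, 5], [21, 31, 37]]
`ans = values[0][2]` → ans = 5
So ans = 5

Answer: 5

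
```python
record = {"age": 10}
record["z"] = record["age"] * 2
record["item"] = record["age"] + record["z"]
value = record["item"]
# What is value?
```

Trace:
`record = {"age": 10}` → record = {'age': 10}
`record["z"] = record["age"] * 2` → record = {'age': 10, 'z': 20}
`record["item"] = record["age"] + record["z"]` → record = {'age': 10, 'z': 20, 'item': 30}
`value = record["item"]` → value = 30
So value = 30

Answer: 30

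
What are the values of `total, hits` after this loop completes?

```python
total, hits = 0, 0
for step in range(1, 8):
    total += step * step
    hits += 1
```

Sum of squares and count
`total, hits` takes the values: (0, 0) → (1, 0) → (1, 1) → (5, 1) → (5, 2) → (14, 2) → (14, 3) → (30, 3) → (30, 4) → (55, 4) → (55, 5) → (91, 5) → (91, 6) → (140, 6) → (140, 7)

Answer: 140, 7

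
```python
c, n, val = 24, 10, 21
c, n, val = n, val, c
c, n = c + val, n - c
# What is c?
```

Trace:
`c, n, val = 24, 10, 21` → c = 24; n = 10; val = 21
`c, n, val = n, val, c` → c = 10; n = 21; val = 24
`c, n = c + val, n - c` → c = 34; n = 11
So c = 34

Answer: 34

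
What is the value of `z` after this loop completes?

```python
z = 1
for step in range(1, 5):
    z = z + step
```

Start at 1, add 1 through 4
`z` takes the values: 1 → 2 → 4 → 7 → 11

Answer: 11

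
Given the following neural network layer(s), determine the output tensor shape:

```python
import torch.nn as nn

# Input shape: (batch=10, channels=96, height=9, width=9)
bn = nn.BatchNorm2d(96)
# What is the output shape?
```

Input: (10, 96, 9, 9) -> Output: (10, 96, 9, 9)

Answer: (10, 96, 9, 9)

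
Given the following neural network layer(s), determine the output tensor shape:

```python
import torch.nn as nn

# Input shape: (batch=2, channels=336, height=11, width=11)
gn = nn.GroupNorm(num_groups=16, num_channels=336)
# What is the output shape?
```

Input: (2, 336, 11, 11) -> Output: (2, 336, 11, 11)

Answer: (2, 336, 11, 11)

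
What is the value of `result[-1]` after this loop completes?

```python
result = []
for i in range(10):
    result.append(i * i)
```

Last element of squares 0 to 9
`result` takes the values: [] → [0] → [0, 1] → [0, 1, 4] → [0, 1, 4, 9] → [0, 1, 4, 9, 16] → [0, 1, 4, 9, 16, 25] → [0, 1, 4, 9, 16, 25, 36] → [0, 1, 4, 9, 16, 25, 36, 49] → [0, 1, 4, 9, 16, 25, 36, 49, 64] → [0, 1, 4, 9, 16, 25, 36, 49, 64, 81]
So `result[-1]` = 81

Answer: 81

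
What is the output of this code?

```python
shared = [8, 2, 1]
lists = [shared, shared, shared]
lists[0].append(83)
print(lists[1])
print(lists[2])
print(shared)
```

Key concept: list of same reference.
Step by step:
`shared = [8, 2, 1]` → shared = [8, 2, 1]
`lists = [shared, shared, shared]` → lists = [[8, 2, 1], [8, 2, 1], [8, 2, 1]]
`lists[0].append(83)` → shared = [8, 2, 1, 83]; lists = [[8, 2, 1, 83], [8, 2, 1, 83], [8, 2, 1, 83]]
`print(lists[1])` → prints [8, 2, 1, 83]
`print(lists[2])` → prints [8, 2, 1, 83]
`print(shared)` → prints [8, 2, 1, 83]

Answer:
[8, 2, 1, 83]
[8, 2, 1, 83]
[8, 2, 1, 83]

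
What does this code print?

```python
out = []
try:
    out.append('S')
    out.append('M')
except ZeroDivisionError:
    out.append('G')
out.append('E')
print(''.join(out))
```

Execution trace: 'S' (try body) → 'M' (try body, no exception) → 'E' (after the try/except). Output: SME

Answer: SME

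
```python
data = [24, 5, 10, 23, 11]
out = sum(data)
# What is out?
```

Trace:
`data = [24, 5, 10, 23, 11]` → data = [24, 5, 10, 23, 11]
`out = sum(data)` → out = 73
So out = 73

Answer: 73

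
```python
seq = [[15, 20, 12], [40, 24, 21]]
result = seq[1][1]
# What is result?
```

Trace:
`seq = [[15, 20, 12], [40, 24, 21]]` → seq = [[15, 20, 12], [40, 24, 21]]
`result = seq[1][1]` → result = 24
So result = 24

Answer: 24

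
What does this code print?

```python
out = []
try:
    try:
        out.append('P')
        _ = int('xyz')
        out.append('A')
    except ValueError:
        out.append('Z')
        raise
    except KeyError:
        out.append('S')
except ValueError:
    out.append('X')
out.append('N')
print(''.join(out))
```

Execution trace: 'P' (inner try body) → 'Z' (inner except ValueError) → 'X' (outer except ValueError) → 'N' (after the try/except). Output: PZXN

Answer: PZXN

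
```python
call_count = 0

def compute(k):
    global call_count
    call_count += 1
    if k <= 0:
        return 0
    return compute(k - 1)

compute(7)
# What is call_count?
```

Linear recursion stepping by 1: 8 calls from k=7 down to ≤0.

Answer: 8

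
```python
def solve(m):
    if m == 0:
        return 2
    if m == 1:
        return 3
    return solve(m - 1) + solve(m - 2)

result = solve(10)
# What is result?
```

Build up from base cases: solve(0)=2, solve(1)=3, solve(2)=5, solve(3)=8, solve(4)=13, solve(5)=21, solve(6)=34, ..., solve(10)=233

Answer: 233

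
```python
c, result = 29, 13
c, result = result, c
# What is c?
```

Trace:
`c, result = 29, 13` → c = 29; result = 13
`c, result = result, c` → c = 13; result = 29
So c = 13

Answer: 13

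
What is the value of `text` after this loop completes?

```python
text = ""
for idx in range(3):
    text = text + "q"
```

Repeat 'q' 3 times
`text` takes the values: "" → "q" → "qq" → "qqq"

Answer: "qqq"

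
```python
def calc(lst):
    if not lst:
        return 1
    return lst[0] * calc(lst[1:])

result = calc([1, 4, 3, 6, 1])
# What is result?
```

Product over [1, 4, 3, 6, 1] = 1 * 4 * 3 * 6 * 1 = 72

Answer: 72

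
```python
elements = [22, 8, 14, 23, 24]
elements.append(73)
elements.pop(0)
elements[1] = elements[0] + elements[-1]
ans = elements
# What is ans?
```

Trace:
`elements = [22, 8, 14, 23, 24]` → elements = [22, 8, 14, 23, 24]
`elements.append(73)` → elements = [22, 8, 14, 23, 24, 73]
`elements.pop(0)` → elements = [8, 14, 23, 24, 73]
`elements[1] = elements[0] + elements[-1]` → elements = [8, 81, 23, 24, 73]
`ans = elements` → ans = [8, 81, 23, 24, 73]
So ans = [8, 81, 23, 24, 73]

Answer: [8, 81, 23, 24, 73]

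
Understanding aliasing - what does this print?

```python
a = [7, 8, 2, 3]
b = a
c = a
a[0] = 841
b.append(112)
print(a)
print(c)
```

Key concept: multiple aliases.
Step by step:
`a = [7, 8, 2, 3]` → a = [7, 8, 2, 3]
`b = a` → b = [7, 8, 2, 3] (same object as a)
`c = a` → c = [7, 8, 2, 3] (same object as a, b)
`a[0] = 841` → a = [841, 8, 2, 3] (same object as b, c); b = [841, 8, 2, 3] (same object as a, c); c = [841, 8, 2, 3] (same object as a, b)
`b.append(112)` → a = [841, 8, 2, 3, 112] (same object as b, c); b = [841, 8, 2, 3, 112] (same object as a, c); c = [841, 8, 2, 3, 112] (same object as a, b)
`print(a)` → prints [841, 8, 2, 3, 112]
`print(c)` → prints [841, 8, 2, 3, 112]

Answer:
[841, 8, 2, 3, 112]
[841, 8, 2, 3, 112]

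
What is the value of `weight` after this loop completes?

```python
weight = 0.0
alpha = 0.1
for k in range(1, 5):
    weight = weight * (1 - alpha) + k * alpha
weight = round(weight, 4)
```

Moving average with lr=0.1
`weight` takes the values: 0.0 → 0.1 → 0.29 → 0.561 → 0.9049

Answer: 0.9049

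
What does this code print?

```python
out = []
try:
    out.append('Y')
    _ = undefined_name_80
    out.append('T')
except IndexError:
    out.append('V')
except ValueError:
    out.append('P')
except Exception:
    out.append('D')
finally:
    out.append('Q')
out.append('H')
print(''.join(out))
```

Execution trace: 'Y' (try body) → 'D' (except Exception) → 'Q' (finally) → 'H' (after the try/except). Output: YDQH

Answer: YDQH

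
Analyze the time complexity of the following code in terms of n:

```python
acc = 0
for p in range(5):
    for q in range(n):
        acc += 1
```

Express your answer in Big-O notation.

Each loop level contributes: 1 × n. Multiplying the contributions gives O(n).

Answer: O(n)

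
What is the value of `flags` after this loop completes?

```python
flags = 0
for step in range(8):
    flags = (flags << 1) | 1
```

Build 8 consecutive 1-bits: 0b11111111
`flags` takes the values: 0 → 1 → 3 → 7 → 15 → 31 → 63 → 127 → 255

Answer: 255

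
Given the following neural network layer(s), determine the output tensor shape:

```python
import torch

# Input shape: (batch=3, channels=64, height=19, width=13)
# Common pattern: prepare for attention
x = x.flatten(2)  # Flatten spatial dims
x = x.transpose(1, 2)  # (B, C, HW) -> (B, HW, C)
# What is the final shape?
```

Input: (3, 64, 19, 13) -> after flatten(2): (3, 64, 247) -> Output: (3, 247, 64)

Answer: (3, 247, 64)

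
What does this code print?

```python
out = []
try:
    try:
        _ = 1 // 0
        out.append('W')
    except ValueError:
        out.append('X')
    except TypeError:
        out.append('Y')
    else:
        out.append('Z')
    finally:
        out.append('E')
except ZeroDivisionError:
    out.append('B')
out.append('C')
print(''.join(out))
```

Execution trace: 'E' (finally) → 'B' (outer except ZeroDivisionError) → 'C' (after the try/except). Output: EBC

Answer: EBC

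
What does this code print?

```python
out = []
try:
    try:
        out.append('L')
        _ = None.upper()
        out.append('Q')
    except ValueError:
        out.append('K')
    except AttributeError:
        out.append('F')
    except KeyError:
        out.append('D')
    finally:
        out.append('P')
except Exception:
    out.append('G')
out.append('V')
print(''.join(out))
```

Execution trace: 'L' (inner try body) → 'F' (inner except AttributeError) → 'P' (inner finally) → 'V' (after the try/except). Output: LFPV

Answer: LFPV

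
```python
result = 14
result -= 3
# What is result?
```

Trace:
`result = 14` → result = 14
`result -= 3` → result = 11
So result = 11

Answer: 11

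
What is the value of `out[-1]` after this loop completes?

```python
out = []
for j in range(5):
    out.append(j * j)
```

Last element of squares 0 to 4
`out` takes the values: [] → [0] → [0, 1] → [0, 1, 4] → [0, 1, 4, 9] → [0, 1, 4, 9, 16]
So `out[-1]` = 16

Answer: 16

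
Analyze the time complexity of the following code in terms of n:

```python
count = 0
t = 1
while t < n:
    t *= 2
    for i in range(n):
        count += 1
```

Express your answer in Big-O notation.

Each loop level contributes: log n × n. Multiplying the contributions gives O(n log n).

Answer: O(n log n)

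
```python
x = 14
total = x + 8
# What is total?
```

Trace:
`x = 14` → x = 14
`total = x + 8` → total = 22
So total = 22

Answer: 22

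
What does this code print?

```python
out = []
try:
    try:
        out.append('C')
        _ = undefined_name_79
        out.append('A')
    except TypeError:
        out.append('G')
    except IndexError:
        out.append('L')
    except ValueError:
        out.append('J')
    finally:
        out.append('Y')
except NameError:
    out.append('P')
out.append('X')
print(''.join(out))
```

Execution trace: 'C' (try body) → 'Y' (finally) → 'P' (outer except NameError) → 'X' (after the try/except). Output: CYPX

Answer: CYPX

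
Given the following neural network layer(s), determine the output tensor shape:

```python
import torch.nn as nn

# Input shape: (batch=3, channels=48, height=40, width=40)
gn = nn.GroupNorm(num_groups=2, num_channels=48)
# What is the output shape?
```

Input: (3, 48, 40, 40) -> Output: (3, 48, 40, 40)

Answer: (3, 48, 40, 40)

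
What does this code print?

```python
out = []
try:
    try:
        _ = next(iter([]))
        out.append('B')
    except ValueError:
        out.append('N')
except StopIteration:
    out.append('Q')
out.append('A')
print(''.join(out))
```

Execution trace: 'Q' (outer except StopIteration) → 'A' (after the try/except). Output: QA

Answer: QA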